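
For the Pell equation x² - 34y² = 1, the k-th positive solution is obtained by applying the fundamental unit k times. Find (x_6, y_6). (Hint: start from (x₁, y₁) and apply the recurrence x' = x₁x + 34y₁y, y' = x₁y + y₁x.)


Step 1: Find the fundamental solution (x₁, y₁) of x² - 34y² = 1.
  Expand √34 as a continued fraction. a₀ = ⌊√34⌋ = 5; iterate m_{k+1} = d_k·a_k − m_k, d_{k+1} = (34 − m_{k+1}²)/d_k, a_{k+1} = ⌊(a₀ + m_{k+1})/d_{k+1}⌋ (starting m₀ = 0, d₀ = 1), with convergents p_k = a_k·p_{k-1} + p_{k-2}, q_k = a_k·q_{k-1} + q_{k-2} (p₋₁ = 1, q₋₁ = 0):
  k = 0: a₀ = 5; p₀/q₀ = 5/1; p₀² − 34·q₀² = 25 − 34 = -9.
  k = 1: m = 5, d = 9, a = ⌊(5 + 5)/9⌋ = 1; p/q = (1·5 + 1)/(1·1 + 0) = 6/1; p² − 34·q² = 36 − 34 = 2.
  k = 2: m = 4, d = 2, a = ⌊(5 + 4)/2⌋ = 4; p/q = (4·6 + 5)/(4·1 + 1) = 29/5; p² − 34·q² = 841 − 850 = -9.
  k = 3: m = 4, d = 9, a = ⌊(5 + 4)/9⌋ = 1; p/q = (1·29 + 6)/(1·5 + 1) = 35/6; p² − 34·q² = 1225 − 1224 = 1.
  The first convergent with p² − 34·q² = 1 gives the fundamental solution (x₁, y₁) = (35, 6).
Step 2: Apply the recurrence (x_{n+1}, y_{n+1}) = (x₁x_n + 34y₁y_n, x₁y_n + y₁x_n) repeatedly.
  From (x_1, y_1) = (35, 6): x_2 = 35·35 + 34·6·6 = 2449; y_2 = 35·6 + 6·35 = 420.
  From (x_2, y_2) = (2449, 420): x_3 = 35·2449 + 34·6·420 = 171395; y_3 = 35·420 + 6·2449 = 29394.
  From (x_3, y_3) = (171395, 29394): x_4 = 35·171395 + 34·6·29394 = 11995201; y_4 = 35·29394 + 6·171395 = 2057160.
  From (x_4, y_4) = (11995201, 2057160): x_5 = 35·11995201 + 34·6·2057160 = 839492675; y_5 = 35·2057160 + 6·11995201 = 143971806.
  From (x_5, y_5) = (839492675, 143971806): x_6 = 35·839492675 + 34·6·143971806 = 58752492049; y_6 = 35·143971806 + 6·839492675 = 10075969260.
Step 3: Verify x_6² - 34·y_6² = 3451855321967808218401 - 3451855321967808218400 = 1 (should be 1). ✓

(x_1, y_1) = (35, 6); (x_6, y_6) = (58752492049, 10075969260).


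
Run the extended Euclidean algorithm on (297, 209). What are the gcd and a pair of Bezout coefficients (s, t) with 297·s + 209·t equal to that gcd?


Euclidean algorithm on (297, 209) — divide until remainder is 0:
  297 = 1 · 209 + 88
  209 = 2 · 88 + 33
  88 = 2 · 33 + 22
  33 = 1 · 22 + 11
  22 = 2 · 11 + 0
gcd(297, 209) = 11.
Track Bezout coefficients alongside the remainders: start with r₀ = 297 = a·1 + b·0 (s = 1, t = 0) and r₁ = 209 = a·0 + b·1 (s = 0, t = 1); each new remainder r_{k+1} = r_{k-1} − q_k·r_k inherits s_{k+1} = s_{k-1} − q_k·s_k, t_{k+1} = t_{k-1} − q_k·t_k, so r_k = a·s_k + b·t_k at every step:
  q = 1: r = 88, s = 1 − 1·0 = 1, t = 0 − 1·1 = -1  (check: 297·1 + 209·(-1) = 88)
  q = 2: r = 33, s = 0 − 2·1 = -2, t = 1 − 2·(-1) = 3  (check: 297·(-2) + 209·3 = 33)
  q = 2: r = 22, s = 1 − 2·(-2) = 5, t = -1 − 2·3 = -7  (check: 297·5 + 209·(-7) = 22)
  q = 1: r = 11, s = -2 − 1·5 = -7, t = 3 − 1·(-7) = 10  (check: 297·(-7) + 209·10 = 11)
The row with r = 11 (the gcd) gives the Bezout coefficients s = -7, t = 10.
Result: 297 · (-7) + 209 · (10) = 11.

gcd(297, 209) = 11; s = -7, t = 10 (check: 297·(-7) + 209·10 = 11).


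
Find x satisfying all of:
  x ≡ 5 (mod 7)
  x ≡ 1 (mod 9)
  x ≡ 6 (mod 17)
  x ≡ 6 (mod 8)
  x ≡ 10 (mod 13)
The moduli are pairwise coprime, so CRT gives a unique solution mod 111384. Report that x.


Product of moduli M = 7 · 9 · 17 · 8 · 13 = 111384.
Merge one congruence at a time:
  Start: x ≡ 5 (mod 7).
  Combine with x ≡ 1 (mod 9); new modulus lcm = 63.
    Write x = 5 + 7·t and substitute into x ≡ 1 (mod 9): 7·t ≡ 1 − 5 = -4 (mod 9).
    Reduce coefficients mod 9: 7·t ≡ 5 (mod 9).
    The inverse of 7 mod 9 is 4 (since 7·4 = 28 = 3·9 + 1), so t ≡ 4·5 = 20 ≡ 2 (mod 9).
    Then x = 5 + 7·2 = 19, valid modulo lcm(7, 9) = 63: x ≡ 19 (mod 63).
  Combine with x ≡ 6 (mod 17); new modulus lcm = 1071.
    Write x = 19 + 63·t and substitute into x ≡ 6 (mod 17): 63·t ≡ 6 − 19 = -13 (mod 17).
    Reduce coefficients mod 17: 12·t ≡ 4 (mod 17).
    The inverse of 12 mod 17 is 10 (since 12·10 = 120 = 7·17 + 1), so t ≡ 10·4 = 40 ≡ 6 (mod 17).
    Then x = 19 + 63·6 = 397, valid modulo lcm(63, 17) = 1071: x ≡ 397 (mod 1071).
  Combine with x ≡ 6 (mod 8); new modulus lcm = 8568.
    Write x = 397 + 1071·t and substitute into x ≡ 6 (mod 8): 1071·t ≡ 6 − 397 = -391 (mod 8).
    Reduce coefficients mod 8: 7·t ≡ 1 (mod 8).
    The inverse of 7 mod 8 is 7 (since 7·7 = 49 = 6·8 + 1), so t ≡ 7·1 = 7 ≡ 7 (mod 8).
    Then x = 397 + 1071·7 = 7894, valid modulo lcm(1071, 8) = 8568: x ≡ 7894 (mod 8568).
  Combine with x ≡ 10 (mod 13); new modulus lcm = 111384.
    Write x = 7894 + 8568·t and substitute into x ≡ 10 (mod 13): 8568·t ≡ 10 − 7894 = -7884 (mod 13).
    Reduce coefficients mod 13: 1·t ≡ 7 (mod 13).
    So t ≡ 7 (mod 13).
    Then x = 7894 + 8568·7 = 67870, valid modulo lcm(8568, 13) = 111384: x ≡ 67870 (mod 111384).
Verify against each original: 67870 mod 7 = 5, 67870 mod 9 = 1, 67870 mod 17 = 6, 67870 mod 8 = 6, 67870 mod 13 = 10.

x ≡ 67870 (mod 111384).


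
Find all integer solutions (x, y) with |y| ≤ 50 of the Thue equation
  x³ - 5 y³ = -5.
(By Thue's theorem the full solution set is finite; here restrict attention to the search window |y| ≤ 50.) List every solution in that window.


The equation is x³ - 5y³ = -5. For fixed y, x³ = 5·y³ − 5, so a solution requires the RHS to be a perfect cube.
Strategy: iterate y from -50 to 50, compute RHS = 5·y³ − 5, and check whether it is a (positive or negative) perfect cube.
Check small values of y:
  y = 0: RHS = -5 is not a perfect cube.
  y = 1: RHS = 0 = (0)³ ⇒ x = 0 works.
  y = -1: RHS = -10 is not a perfect cube.
  y = 2: RHS = 35 is not a perfect cube.
  y = -2: RHS = -45 is not a perfect cube.
  y = 3: RHS = 130 is not a perfect cube.
  y = -3: RHS = -140 is not a perfect cube.
Continuing the search up to |y| = 50 finds no further solutions beyond those listed.
Collected solutions: (0, 1).

Solutions (with |y| ≤ 50): (0, 1).


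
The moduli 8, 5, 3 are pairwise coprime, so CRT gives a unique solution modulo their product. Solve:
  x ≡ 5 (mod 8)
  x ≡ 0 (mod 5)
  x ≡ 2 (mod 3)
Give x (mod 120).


Moduli 8, 5, 3 are pairwise coprime; by CRT there is a unique solution modulo M = 8 · 5 · 3 = 120.
Solve pairwise, accumulating the modulus:
  Start with x ≡ 5 (mod 8).
  Combine with x ≡ 0 (mod 5): since gcd(8, 5) = 1, we get a unique residue mod 40.
    Write x = 5 + 8·t and substitute into x ≡ 0 (mod 5): 8·t ≡ 0 − 5 = -5 (mod 5).
    Reduce coefficients mod 5: 3·t ≡ 0 (mod 5).
    The inverse of 3 mod 5 is 2 (since 3·2 = 6 = 1·5 + 1), so t ≡ 2·0 = 0 ≡ 0 (mod 5).
    Then x = 5 + 8·0 = 5, valid modulo lcm(8, 5) = 40: x ≡ 5 (mod 40).
  Combine with x ≡ 2 (mod 3): since gcd(40, 3) = 1, we get a unique residue mod 120.
    Write x = 5 + 40·t and substitute into x ≡ 2 (mod 3): 40·t ≡ 2 − 5 = -3 (mod 3).
    Reduce coefficients mod 3: 1·t ≡ 0 (mod 3).
    So t ≡ 0 (mod 3).
    Then x = 5 + 40·0 = 5, valid modulo lcm(40, 3) = 120: x ≡ 5 (mod 120).
Verify: 5 mod 8 = 5 ✓, 5 mod 5 = 0 ✓, 5 mod 3 = 2 ✓.

x ≡ 5 (mod 120).


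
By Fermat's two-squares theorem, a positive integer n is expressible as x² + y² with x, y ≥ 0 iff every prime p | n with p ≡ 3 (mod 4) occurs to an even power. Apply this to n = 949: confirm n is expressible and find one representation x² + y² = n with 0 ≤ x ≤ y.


Step 1: Factor n = 949 = 13 · 73.
Step 2: Check the mod-4 condition on each prime factor: 13 ≡ 1 (mod 4), exponent 1; 73 ≡ 1 (mod 4), exponent 1.
All primes ≡ 3 (mod 4) appear to even exponent (or don't appear), so by the two-squares theorem n IS expressible as a sum of two squares.
Step 3: Build a representation. Here n = 13 · 73 is a product of primes ≡ 1 (mod 4). Each prime p ≡ 1 (mod 4) is itself a sum of two squares; find a² by testing p − a² for a perfect square:
  13: 13 − 1² = 12, 13 − 2² = 9 = 3² ⇒ 13 = 2² + 3².
  73: 73 − 1² = 72, 73 − 2² = 69, 73 − 3² = 64 = 8² ⇒ 73 = 3² + 8².
  Combine using the Brahmagupta–Fibonacci identity (a² + b²)(c² + d²) = (ac − bd)² + (ad + bc)² = (ac + bd)² + (ad − bc)²:
  13 · 73 = 949: from (2² + 3²)(3² + 8²), take (2·3 − 3·8, 2·8 + 3·3) = (6 − 24, 16 + 9) = (-18, 25); dropping signs (only squares matter) gives (18, 25); check 18² + 25² = 324 + 625 = 949 ✓.
Step 4: Order so x ≤ y and verify: 18² + 25² = 324 + 625 = 949 = n. ✓

n = 949 = 18² + 25² (one valid representation with x ≤ y).


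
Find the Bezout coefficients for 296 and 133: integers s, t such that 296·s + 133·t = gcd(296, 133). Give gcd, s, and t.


Euclidean algorithm on (296, 133) — divide until remainder is 0:
  296 = 2 · 133 + 30
  133 = 4 · 30 + 13
  30 = 2 · 13 + 4
  13 = 3 · 4 + 1
  4 = 4 · 1 + 0
gcd(296, 133) = 1.
Track Bezout coefficients alongside the remainders: start with r₀ = 296 = a·1 + b·0 (s = 1, t = 0) and r₁ = 133 = a·0 + b·1 (s = 0, t = 1); each new remainder r_{k+1} = r_{k-1} − q_k·r_k inherits s_{k+1} = s_{k-1} − q_k·s_k, t_{k+1} = t_{k-1} − q_k·t_k, so r_k = a·s_k + b·t_k at every step:
  q = 2: r = 30, s = 1 − 2·0 = 1, t = 0 − 2·1 = -2  (check: 296·1 + 133·(-2) = 30)
  q = 4: r = 13, s = 0 − 4·1 = -4, t = 1 − 4·(-2) = 9  (check: 296·(-4) + 133·9 = 13)
  q = 2: r = 4, s = 1 − 2·(-4) = 9, t = -2 − 2·9 = -20  (check: 296·9 + 133·(-20) = 4)
  q = 3: r = 1, s = -4 − 3·9 = -31, t = 9 − 3·(-20) = 69  (check: 296·(-31) + 133·69 = 1)
The row with r = 1 (the gcd) gives the Bezout coefficients s = -31, t = 69.
Result: 296 · (-31) + 133 · (69) = 1.

gcd(296, 133) = 1; s = -31, t = 69 (check: 296·(-31) + 133·69 = 1).


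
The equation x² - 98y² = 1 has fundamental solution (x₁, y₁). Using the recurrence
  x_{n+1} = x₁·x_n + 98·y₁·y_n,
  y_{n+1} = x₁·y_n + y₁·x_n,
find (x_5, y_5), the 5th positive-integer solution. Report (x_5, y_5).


Step 1: Find the fundamental solution (x₁, y₁) of x² - 98y² = 1.
  Expand √98 as a continued fraction. a₀ = ⌊√98⌋ = 9; iterate m_{k+1} = d_k·a_k − m_k, d_{k+1} = (98 − m_{k+1}²)/d_k, a_{k+1} = ⌊(a₀ + m_{k+1})/d_{k+1}⌋ (starting m₀ = 0, d₀ = 1), with convergents p_k = a_k·p_{k-1} + p_{k-2}, q_k = a_k·q_{k-1} + q_{k-2} (p₋₁ = 1, q₋₁ = 0):
  k = 0: a₀ = 9; p₀/q₀ = 9/1; p₀² − 98·q₀² = 81 − 98 = -17.
  k = 1: m = 9, d = 17, a = ⌊(9 + 9)/17⌋ = 1; p/q = (1·9 + 1)/(1·1 + 0) = 10/1; p² − 98·q² = 100 − 98 = 2.
  k = 2: m = 8, d = 2, a = ⌊(9 + 8)/2⌋ = 8; p/q = (8·10 + 9)/(8·1 + 1) = 89/9; p² − 98·q² = 7921 − 7938 = -17.
  k = 3: m = 8, d = 17, a = ⌊(9 + 8)/17⌋ = 1; p/q = (1·89 + 10)/(1·9 + 1) = 99/10; p² − 98·q² = 9801 − 9800 = 1.
  The first convergent with p² − 98·q² = 1 gives the fundamental solution (x₁, y₁) = (99, 10).
Step 2: Apply the recurrence (x_{n+1}, y_{n+1}) = (x₁x_n + 98y₁y_n, x₁y_n + y₁x_n) repeatedly.
  From (x_1, y_1) = (99, 10): x_2 = 99·99 + 98·10·10 = 19601; y_2 = 99·10 + 10·99 = 1980.
  From (x_2, y_2) = (19601, 1980): x_3 = 99·19601 + 98·10·1980 = 3880899; y_3 = 99·1980 + 10·19601 = 392030.
  From (x_3, y_3) = (3880899, 392030): x_4 = 99·3880899 + 98·10·392030 = 768398401; y_4 = 99·392030 + 10·3880899 = 77619960.
  From (x_4, y_4) = (768398401, 77619960): x_5 = 99·768398401 + 98·10·77619960 = 152139002499; y_5 = 99·77619960 + 10·768398401 = 15368360050.
Step 3: Verify x_5² - 98·y_5² = 23146276081390728245001 - 23146276081390728245000 = 1 (should be 1). ✓

(x_1, y_1) = (99, 10); (x_5, y_5) = (152139002499, 15368360050).


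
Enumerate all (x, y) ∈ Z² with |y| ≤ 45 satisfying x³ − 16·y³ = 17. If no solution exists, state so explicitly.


The equation is x³ - 16y³ = 17. For fixed y, x³ = 16·y³ + 17, so a solution requires the RHS to be a perfect cube.
Strategy: iterate y from -45 to 45, compute RHS = 16·y³ + 17, and check whether it is a (positive or negative) perfect cube.
Check small values of y:
  y = 0: RHS = 17 is not a perfect cube.
  y = 1: RHS = 33 is not a perfect cube.
  y = -1: RHS = 1 = (1)³ ⇒ x = 1 works.
  y = 2: RHS = 145 is not a perfect cube.
  y = -2: RHS = -111 is not a perfect cube.
  y = 3: RHS = 449 is not a perfect cube.
  y = -3: RHS = -415 is not a perfect cube.
Continuing the search up to |y| = 45 finds no further solutions beyond those listed.
Collected solutions: (1, -1).

Solutions (with |y| ≤ 45): (1, -1).


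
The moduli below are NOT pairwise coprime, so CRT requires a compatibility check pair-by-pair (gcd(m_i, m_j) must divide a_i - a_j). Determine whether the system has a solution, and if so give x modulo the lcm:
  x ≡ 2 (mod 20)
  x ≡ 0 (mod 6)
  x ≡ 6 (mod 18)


Moduli 20, 6, 18 are not pairwise coprime, so CRT works modulo lcm(m_i) when all pairwise compatibility conditions hold.
Pairwise compatibility: gcd(m_i, m_j) must divide a_i - a_j for every pair.
Merge one congruence at a time:
  Start: x ≡ 2 (mod 20).
  Combine with x ≡ 0 (mod 6): gcd(20, 6) = 2; 0 - 2 = -2, which IS divisible by 2, so compatible.
    Write x = 2 + 20·t and substitute into x ≡ 0 (mod 6): 20·t ≡ 0 − 2 = -2 (mod 6).
    Divide the congruence (and modulus) by g = 2: 10·t ≡ -1 (mod 3).
    Reduce coefficients mod 3: 1·t ≡ 2 (mod 3).
    So t ≡ 2 (mod 3).
    Then x = 2 + 20·2 = 42, valid modulo lcm(20, 6) = 60: x ≡ 42 (mod 60).
  Combine with x ≡ 6 (mod 18): gcd(60, 18) = 6; 6 - 42 = -36, which IS divisible by 6, so compatible.
    Write x = 42 + 60·t and substitute into x ≡ 6 (mod 18): 60·t ≡ 6 − 42 = -36 (mod 18).
    Divide the congruence (and modulus) by g = 6: 10·t ≡ -6 (mod 3).
    Reduce coefficients mod 3: 1·t ≡ 0 (mod 3).
    So t ≡ 0 (mod 3).
    Then x = 42 + 60·0 = 42, valid modulo lcm(60, 18) = 180: x ≡ 42 (mod 180).
Verify: 42 mod 20 = 2, 42 mod 6 = 0, 42 mod 18 = 6.

x ≡ 42 (mod 180).


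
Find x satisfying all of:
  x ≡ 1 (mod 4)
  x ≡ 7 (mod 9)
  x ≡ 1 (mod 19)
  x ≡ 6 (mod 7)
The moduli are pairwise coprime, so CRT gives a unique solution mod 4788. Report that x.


Product of moduli M = 4 · 9 · 19 · 7 = 4788.
Merge one congruence at a time:
  Start: x ≡ 1 (mod 4).
  Combine with x ≡ 7 (mod 9); new modulus lcm = 36.
    Write x = 1 + 4·t and substitute into x ≡ 7 (mod 9): 4·t ≡ 7 − 1 = 6 (mod 9).
    The inverse of 4 mod 9 is 7 (since 4·7 = 28 = 3·9 + 1), so t ≡ 7·6 = 42 ≡ 6 (mod 9).
    Then x = 1 + 4·6 = 25, valid modulo lcm(4, 9) = 36: x ≡ 25 (mod 36).
  Combine with x ≡ 1 (mod 19); new modulus lcm = 684.
    Write x = 25 + 36·t and substitute into x ≡ 1 (mod 19): 36·t ≡ 1 − 25 = -24 (mod 19).
    Reduce coefficients mod 19: 17·t ≡ 14 (mod 19).
    The inverse of 17 mod 19 is 9 (since 17·9 = 153 = 8·19 + 1), so t ≡ 9·14 = 126 ≡ 12 (mod 19).
    Then x = 25 + 36·12 = 457, valid modulo lcm(36, 19) = 684: x ≡ 457 (mod 684).
  Combine with x ≡ 6 (mod 7); new modulus lcm = 4788.
    Write x = 457 + 684·t and substitute into x ≡ 6 (mod 7): 684·t ≡ 6 − 457 = -451 (mod 7).
    Reduce coefficients mod 7: 5·t ≡ 4 (mod 7).
    The inverse of 5 mod 7 is 3 (since 5·3 = 15 = 2·7 + 1), so t ≡ 3·4 = 12 ≡ 5 (mod 7).
    Then x = 457 + 684·5 = 3877, valid modulo lcm(684, 7) = 4788: x ≡ 3877 (mod 4788).
Verify against each original: 3877 mod 4 = 1, 3877 mod 9 = 7, 3877 mod 19 = 1, 3877 mod 7 = 6.

x ≡ 3877 (mod 4788).


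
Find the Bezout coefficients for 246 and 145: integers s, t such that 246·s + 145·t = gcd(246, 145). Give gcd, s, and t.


Euclidean algorithm on (246, 145) — divide until remainder is 0:
  246 = 1 · 145 + 101
  145 = 1 · 101 + 44
  101 = 2 · 44 + 13
  44 = 3 · 13 + 5
  13 = 2 · 5 + 3
  5 = 1 · 3 + 2
  3 = 1 · 2 + 1
  2 = 2 · 1 + 0
gcd(246, 145) = 1.
Track Bezout coefficients alongside the remainders: start with r₀ = 246 = a·1 + b·0 (s = 1, t = 0) and r₁ = 145 = a·0 + b·1 (s = 0, t = 1); each new remainder r_{k+1} = r_{k-1} − q_k·r_k inherits s_{k+1} = s_{k-1} − q_k·s_k, t_{k+1} = t_{k-1} − q_k·t_k, so r_k = a·s_k + b·t_k at every step:
  q = 1: r = 101, s = 1 − 1·0 = 1, t = 0 − 1·1 = -1  (check: 246·1 + 145·(-1) = 101)
  q = 1: r = 44, s = 0 − 1·1 = -1, t = 1 − 1·(-1) = 2  (check: 246·(-1) + 145·2 = 44)
  q = 2: r = 13, s = 1 − 2·(-1) = 3, t = -1 − 2·2 = -5  (check: 246·3 + 145·(-5) = 13)
  q = 3: r = 5, s = -1 − 3·3 = -10, t = 2 − 3·(-5) = 17  (check: 246·(-10) + 145·17 = 5)
  q = 2: r = 3, s = 3 − 2·(-10) = 23, t = -5 − 2·17 = -39  (check: 246·23 + 145·(-39) = 3)
  q = 1: r = 2, s = -10 − 1·23 = -33, t = 17 − 1·(-39) = 56  (check: 246·(-33) + 145·56 = 2)
  q = 1: r = 1, s = 23 − 1·(-33) = 56, t = -39 − 1·56 = -95  (check: 246·56 + 145·(-95) = 1)
The row with r = 1 (the gcd) gives the Bezout coefficients s = 56, t = -95.
Result: 246 · (56) + 145 · (-95) = 1.

gcd(246, 145) = 1; s = 56, t = -95 (check: 246·56 + 145·(-95) = 1).


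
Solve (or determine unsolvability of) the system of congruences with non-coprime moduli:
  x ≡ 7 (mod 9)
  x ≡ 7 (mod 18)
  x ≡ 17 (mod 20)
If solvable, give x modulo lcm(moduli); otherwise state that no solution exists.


Moduli 9, 18, 20 are not pairwise coprime, so CRT works modulo lcm(m_i) when all pairwise compatibility conditions hold.
Pairwise compatibility: gcd(m_i, m_j) must divide a_i - a_j for every pair.
Merge one congruence at a time:
  Start: x ≡ 7 (mod 9).
  Combine with x ≡ 7 (mod 18): gcd(9, 18) = 9; 7 - 7 = 0, which IS divisible by 9, so compatible.
    Write x = 7 + 9·t and substitute into x ≡ 7 (mod 18): 9·t ≡ 7 − 7 = 0 (mod 18).
    Divide the congruence (and modulus) by g = 9: 1·t ≡ 0 (mod 2).
    So t ≡ 0 (mod 2).
    Then x = 7 + 9·0 = 7, valid modulo lcm(9, 18) = 18: x ≡ 7 (mod 18).
  Combine with x ≡ 17 (mod 20): gcd(18, 20) = 2; 17 - 7 = 10, which IS divisible by 2, so compatible.
    Write x = 7 + 18·t and substitute into x ≡ 17 (mod 20): 18·t ≡ 17 − 7 = 10 (mod 20).
    Divide the congruence (and modulus) by g = 2: 9·t ≡ 5 (mod 10).
    The inverse of 9 mod 10 is 9 (since 9·9 = 81 = 8·10 + 1), so t ≡ 9·5 = 45 ≡ 5 (mod 10).
    Then x = 7 + 18·5 = 97, valid modulo lcm(18, 20) = 180: x ≡ 97 (mod 180).
Verify: 97 mod 9 = 7, 97 mod 18 = 7, 97 mod 20 = 17.

x ≡ 97 (mod 180).


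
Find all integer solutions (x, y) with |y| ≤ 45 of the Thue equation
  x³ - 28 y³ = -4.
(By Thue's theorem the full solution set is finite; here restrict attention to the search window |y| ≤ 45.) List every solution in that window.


The equation is x³ - 28y³ = -4. For fixed y, x³ = 28·y³ − 4, so a solution requires the RHS to be a perfect cube.
Strategy: iterate y from -45 to 45, compute RHS = 28·y³ − 4, and check whether it is a (positive or negative) perfect cube.
Check small values of y:
  y = 0: RHS = -4 is not a perfect cube.
  y = 1: RHS = 24 is not a perfect cube.
  y = -1: RHS = -32 is not a perfect cube.
  y = 2: RHS = 220 is not a perfect cube.
  y = -2: RHS = -228 is not a perfect cube.
  y = 3: RHS = 752 is not a perfect cube.
  y = -3: RHS = -760 is not a perfect cube.
Continuing the search up to |y| = 45 finds no solutions either.
No (x, y) in the scanned range satisfies the equation.

No integer solutions with |y| ≤ 45.


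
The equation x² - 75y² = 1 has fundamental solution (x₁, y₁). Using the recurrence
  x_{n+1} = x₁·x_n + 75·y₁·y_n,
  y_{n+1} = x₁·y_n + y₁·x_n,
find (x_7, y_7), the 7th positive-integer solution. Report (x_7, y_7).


Step 1: Find the fundamental solution (x₁, y₁) of x² - 75y² = 1.
  Expand √75 as a continued fraction. a₀ = ⌊√75⌋ = 8; iterate m_{k+1} = d_k·a_k − m_k, d_{k+1} = (75 − m_{k+1}²)/d_k, a_{k+1} = ⌊(a₀ + m_{k+1})/d_{k+1}⌋ (starting m₀ = 0, d₀ = 1), with convergents p_k = a_k·p_{k-1} + p_{k-2}, q_k = a_k·q_{k-1} + q_{k-2} (p₋₁ = 1, q₋₁ = 0):
  k = 0: a₀ = 8; p₀/q₀ = 8/1; p₀² − 75·q₀² = 64 − 75 = -11.
  k = 1: m = 8, d = 11, a = ⌊(8 + 8)/11⌋ = 1; p/q = (1·8 + 1)/(1·1 + 0) = 9/1; p² − 75·q² = 81 − 75 = 6.
  k = 2: m = 3, d = 6, a = ⌊(8 + 3)/6⌋ = 1; p/q = (1·9 + 8)/(1·1 + 1) = 17/2; p² − 75·q² = 289 − 300 = -11.
  k = 3: m = 3, d = 11, a = ⌊(8 + 3)/11⌋ = 1; p/q = (1·17 + 9)/(1·2 + 1) = 26/3; p² − 75·q² = 676 − 675 = 1.
  The first convergent with p² − 75·q² = 1 gives the fundamental solution (x₁, y₁) = (26, 3).
Step 2: Apply the recurrence (x_{n+1}, y_{n+1}) = (x₁x_n + 75y₁y_n, x₁y_n + y₁x_n) repeatedly.
  From (x_1, y_1) = (26, 3): x_2 = 26·26 + 75·3·3 = 1351; y_2 = 26·3 + 3·26 = 156.
  From (x_2, y_2) = (1351, 156): x_3 = 26·1351 + 75·3·156 = 70226; y_3 = 26·156 + 3·1351 = 8109.
  From (x_3, y_3) = (70226, 8109): x_4 = 26·70226 + 75·3·8109 = 3650401; y_4 = 26·8109 + 3·70226 = 421512.
  From (x_4, y_4) = (3650401, 421512): x_5 = 26·3650401 + 75·3·421512 = 189750626; y_5 = 26·421512 + 3·3650401 = 21910515.
  From (x_5, y_5) = (189750626, 21910515): x_6 = 26·189750626 + 75·3·21910515 = 9863382151; y_6 = 26·21910515 + 3·189750626 = 1138925268.
  From (x_6, y_6) = (9863382151, 1138925268): x_7 = 26·9863382151 + 75·3·1138925268 = 512706121226; y_7 = 26·1138925268 + 3·9863382151 = 59202203421.
Step 3: Verify x_7² - 75·y_7² = 262867566742609807743076 - 262867566742609807743075 = 1 (should be 1). ✓

(x_1, y_1) = (26, 3); (x_7, y_7) = (512706121226, 59202203421).


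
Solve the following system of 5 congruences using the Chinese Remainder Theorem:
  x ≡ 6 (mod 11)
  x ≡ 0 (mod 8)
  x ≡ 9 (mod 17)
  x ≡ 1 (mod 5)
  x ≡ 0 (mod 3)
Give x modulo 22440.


Product of moduli M = 11 · 8 · 17 · 5 · 3 = 22440.
Merge one congruence at a time:
  Start: x ≡ 6 (mod 11).
  Combine with x ≡ 0 (mod 8); new modulus lcm = 88.
    Write x = 6 + 11·t and substitute into x ≡ 0 (mod 8): 11·t ≡ 0 − 6 = -6 (mod 8).
    Reduce coefficients mod 8: 3·t ≡ 2 (mod 8).
    The inverse of 3 mod 8 is 3 (since 3·3 = 9 = 1·8 + 1), so t ≡ 3·2 = 6 ≡ 6 (mod 8).
    Then x = 6 + 11·6 = 72, valid modulo lcm(11, 8) = 88: x ≡ 72 (mod 88).
  Combine with x ≡ 9 (mod 17); new modulus lcm = 1496.
    Write x = 72 + 88·t and substitute into x ≡ 9 (mod 17): 88·t ≡ 9 − 72 = -63 (mod 17).
    Reduce coefficients mod 17: 3·t ≡ 5 (mod 17).
    The inverse of 3 mod 17 is 6 (since 3·6 = 18 = 1·17 + 1), so t ≡ 6·5 = 30 ≡ 13 (mod 17).
    Then x = 72 + 88·13 = 1216, valid modulo lcm(88, 17) = 1496: x ≡ 1216 (mod 1496).
  Combine with x ≡ 1 (mod 5); new modulus lcm = 7480.
    Write x = 1216 + 1496·t and substitute into x ≡ 1 (mod 5): 1496·t ≡ 1 − 1216 = -1215 (mod 5).
    Reduce coefficients mod 5: 1·t ≡ 0 (mod 5).
    So t ≡ 0 (mod 5).
    Then x = 1216 + 1496·0 = 1216, valid modulo lcm(1496, 5) = 7480: x ≡ 1216 (mod 7480).
  Combine with x ≡ 0 (mod 3); new modulus lcm = 22440.
    Write x = 1216 + 7480·t and substitute into x ≡ 0 (mod 3): 7480·t ≡ 0 − 1216 = -1216 (mod 3).
    Reduce coefficients mod 3: 1·t ≡ 2 (mod 3).
    So t ≡ 2 (mod 3).
    Then x = 1216 + 7480·2 = 16176, valid modulo lcm(7480, 3) = 22440: x ≡ 16176 (mod 22440).
Verify against each original: 16176 mod 11 = 6, 16176 mod 8 = 0, 16176 mod 17 = 9, 16176 mod 5 = 1, 16176 mod 3 = 0.

x ≡ 16176 (mod 22440).


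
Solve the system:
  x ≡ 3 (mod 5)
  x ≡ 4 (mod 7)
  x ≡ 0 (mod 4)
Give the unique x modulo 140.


Moduli 5, 7, 4 are pairwise coprime; by CRT there is a unique solution modulo M = 5 · 7 · 4 = 140.
Solve pairwise, accumulating the modulus:
  Start with x ≡ 3 (mod 5).
  Combine with x ≡ 4 (mod 7): since gcd(5, 7) = 1, we get a unique residue mod 35.
    Write x = 3 + 5·t and substitute into x ≡ 4 (mod 7): 5·t ≡ 4 − 3 = 1 (mod 7).
    The inverse of 5 mod 7 is 3 (since 5·3 = 15 = 2·7 + 1), so t ≡ 3·1 = 3 ≡ 3 (mod 7).
    Then x = 3 + 5·3 = 18, valid modulo lcm(5, 7) = 35: x ≡ 18 (mod 35).
  Combine with x ≡ 0 (mod 4): since gcd(35, 4) = 1, we get a unique residue mod 140.
    Write x = 18 + 35·t and substitute into x ≡ 0 (mod 4): 35·t ≡ 0 − 18 = -18 (mod 4).
    Reduce coefficients mod 4: 3·t ≡ 2 (mod 4).
    The inverse of 3 mod 4 is 3 (since 3·3 = 9 = 2·4 + 1), so t ≡ 3·2 = 6 ≡ 2 (mod 4).
    Then x = 18 + 35·2 = 88, valid modulo lcm(35, 4) = 140: x ≡ 88 (mod 140).
Verify: 88 mod 5 = 3 ✓, 88 mod 7 = 4 ✓, 88 mod 4 = 0 ✓.

x ≡ 88 (mod 140).


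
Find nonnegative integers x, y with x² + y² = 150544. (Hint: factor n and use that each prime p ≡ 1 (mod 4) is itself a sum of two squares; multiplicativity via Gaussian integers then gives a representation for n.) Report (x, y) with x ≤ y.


Step 1: Factor n = 150544 = 2^4 · 97^2.
Step 2: Check the mod-4 condition on each prime factor: 2 = 2 (special); 97 ≡ 1 (mod 4), exponent 2.
All primes ≡ 3 (mod 4) appear to even exponent (or don't appear), so by the two-squares theorem n IS expressible as a sum of two squares.
Step 3: Build a representation. Group n = k² · m with k = 4 and m = 97 · 97 = 9409 (a product of primes ≡ 1 (mod 4)); a representation of m scales to one of n via (k·x)² + (k·y)² = k²(x² + y²). Each prime p ≡ 1 (mod 4) is itself a sum of two squares; find a² by testing p − a² for a perfect square:
  97: 97 − 1² = 96, 97 − 2² = 93, 97 − 3² = 88, 97 − 4² = 81 = 9² ⇒ 97 = 4² + 9².
  Combine using the Brahmagupta–Fibonacci identity (a² + b²)(c² + d²) = (ac − bd)² + (ad + bc)² = (ac + bd)² + (ad − bc)²:
  97 · 97 = 9409: from (4² + 9²)(4² + 9²), take (4·4 − 9·9, 4·9 + 9·4) = (16 − 81, 36 + 36) = (-65, 72); dropping signs (only squares matter) gives (65, 72); check 65² + 72² = 4225 + 5184 = 9409 ✓.
  Scale by k = 4: (4·65, 4·72) = (260, 288).
Step 4: Order so x ≤ y and verify: 260² + 288² = 67600 + 82944 = 150544 = n. ✓

n = 150544 = 260² + 288² (one valid representation with x ≤ y).


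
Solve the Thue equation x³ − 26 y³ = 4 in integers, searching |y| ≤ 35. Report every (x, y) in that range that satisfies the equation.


The equation is x³ - 26y³ = 4. For fixed y, x³ = 26·y³ + 4, so a solution requires the RHS to be a perfect cube.
Strategy: iterate y from -35 to 35, compute RHS = 26·y³ + 4, and check whether it is a (positive or negative) perfect cube.
Check small values of y:
  y = 0: RHS = 4 is not a perfect cube.
  y = 1: RHS = 30 is not a perfect cube.
  y = -1: RHS = -22 is not a perfect cube.
  y = 2: RHS = 212 is not a perfect cube.
  y = -2: RHS = -204 is not a perfect cube.
  y = 3: RHS = 706 is not a perfect cube.
  y = -3: RHS = -698 is not a perfect cube.
Continuing the search up to |y| = 35 finds no solutions either.
No (x, y) in the scanned range satisfies the equation.

No integer solutions with |y| ≤ 35.


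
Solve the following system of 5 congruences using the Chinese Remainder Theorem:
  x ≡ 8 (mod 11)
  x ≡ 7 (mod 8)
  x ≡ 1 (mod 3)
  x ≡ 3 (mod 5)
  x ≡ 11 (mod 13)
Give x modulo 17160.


Product of moduli M = 11 · 8 · 3 · 5 · 13 = 17160.
Merge one congruence at a time:
  Start: x ≡ 8 (mod 11).
  Combine with x ≡ 7 (mod 8); new modulus lcm = 88.
    Write x = 8 + 11·t and substitute into x ≡ 7 (mod 8): 11·t ≡ 7 − 8 = -1 (mod 8).
    Reduce coefficients mod 8: 3·t ≡ 7 (mod 8).
    The inverse of 3 mod 8 is 3 (since 3·3 = 9 = 1·8 + 1), so t ≡ 3·7 = 21 ≡ 5 (mod 8).
    Then x = 8 + 11·5 = 63, valid modulo lcm(11, 8) = 88: x ≡ 63 (mod 88).
  Combine with x ≡ 1 (mod 3); new modulus lcm = 264.
    Write x = 63 + 88·t and substitute into x ≡ 1 (mod 3): 88·t ≡ 1 − 63 = -62 (mod 3).
    Reduce coefficients mod 3: 1·t ≡ 1 (mod 3).
    So t ≡ 1 (mod 3).
    Then x = 63 + 88·1 = 151, valid modulo lcm(88, 3) = 264: x ≡ 151 (mod 264).
  Combine with x ≡ 3 (mod 5); new modulus lcm = 1320.
    Write x = 151 + 264·t and substitute into x ≡ 3 (mod 5): 264·t ≡ 3 − 151 = -148 (mod 5).
    Reduce coefficients mod 5: 4·t ≡ 2 (mod 5).
    The inverse of 4 mod 5 is 4 (since 4·4 = 16 = 3·5 + 1), so t ≡ 4·2 = 8 ≡ 3 (mod 5).
    Then x = 151 + 264·3 = 943, valid modulo lcm(264, 5) = 1320: x ≡ 943 (mod 1320).
  Combine with x ≡ 11 (mod 13); new modulus lcm = 17160.
    Write x = 943 + 1320·t and substitute into x ≡ 11 (mod 13): 1320·t ≡ 11 − 943 = -932 (mod 13).
    Reduce coefficients mod 13: 7·t ≡ 4 (mod 13).
    The inverse of 7 mod 13 is 2 (since 7·2 = 14 = 1·13 + 1), so t ≡ 2·4 = 8 ≡ 8 (mod 13).
    Then x = 943 + 1320·8 = 11503, valid modulo lcm(1320, 13) = 17160: x ≡ 11503 (mod 17160).
Verify against each original: 11503 mod 11 = 8, 11503 mod 8 = 7, 11503 mod 3 = 1, 11503 mod 5 = 3, 11503 mod 13 = 11.

x ≡ 11503 (mod 17160).


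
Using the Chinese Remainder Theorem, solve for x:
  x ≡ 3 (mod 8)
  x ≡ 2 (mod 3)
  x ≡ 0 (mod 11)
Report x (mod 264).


Moduli 8, 3, 11 are pairwise coprime; by CRT there is a unique solution modulo M = 8 · 3 · 11 = 264.
Solve pairwise, accumulating the modulus:
  Start with x ≡ 3 (mod 8).
  Combine with x ≡ 2 (mod 3): since gcd(8, 3) = 1, we get a unique residue mod 24.
    Write x = 3 + 8·t and substitute into x ≡ 2 (mod 3): 8·t ≡ 2 − 3 = -1 (mod 3).
    Reduce coefficients mod 3: 2·t ≡ 2 (mod 3).
    The inverse of 2 mod 3 is 2 (since 2·2 = 4 = 1·3 + 1), so t ≡ 2·2 = 4 ≡ 1 (mod 3).
    Then x = 3 + 8·1 = 11, valid modulo lcm(8, 3) = 24: x ≡ 11 (mod 24).
  Combine with x ≡ 0 (mod 11): since gcd(24, 11) = 1, we get a unique residue mod 264.
    Write x = 11 + 24·t and substitute into x ≡ 0 (mod 11): 24·t ≡ 0 − 11 = -11 (mod 11).
    Reduce coefficients mod 11: 2·t ≡ 0 (mod 11).
    The inverse of 2 mod 11 is 6 (since 2·6 = 12 = 1·11 + 1), so t ≡ 6·0 = 0 ≡ 0 (mod 11).
    Then x = 11 + 24·0 = 11, valid modulo lcm(24, 11) = 264: x ≡ 11 (mod 264).
Verify: 11 mod 8 = 3 ✓, 11 mod 3 = 2 ✓, 11 mod 11 = 0 ✓.

x ≡ 11 (mod 264).


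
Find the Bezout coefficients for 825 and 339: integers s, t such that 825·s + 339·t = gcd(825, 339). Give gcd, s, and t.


Euclidean algorithm on (825, 339) — divide until remainder is 0:
  825 = 2 · 339 + 147
  339 = 2 · 147 + 45
  147 = 3 · 45 + 12
  45 = 3 · 12 + 9
  12 = 1 · 9 + 3
  9 = 3 · 3 + 0
gcd(825, 339) = 3.
Track Bezout coefficients alongside the remainders: start with r₀ = 825 = a·1 + b·0 (s = 1, t = 0) and r₁ = 339 = a·0 + b·1 (s = 0, t = 1); each new remainder r_{k+1} = r_{k-1} − q_k·r_k inherits s_{k+1} = s_{k-1} − q_k·s_k, t_{k+1} = t_{k-1} − q_k·t_k, so r_k = a·s_k + b·t_k at every step:
  q = 2: r = 147, s = 1 − 2·0 = 1, t = 0 − 2·1 = -2  (check: 825·1 + 339·(-2) = 147)
  q = 2: r = 45, s = 0 − 2·1 = -2, t = 1 − 2·(-2) = 5  (check: 825·(-2) + 339·5 = 45)
  q = 3: r = 12, s = 1 − 3·(-2) = 7, t = -2 − 3·5 = -17  (check: 825·7 + 339·(-17) = 12)
  q = 3: r = 9, s = -2 − 3·7 = -23, t = 5 − 3·(-17) = 56  (check: 825·(-23) + 339·56 = 9)
  q = 1: r = 3, s = 7 − 1·(-23) = 30, t = -17 − 1·56 = -73  (check: 825·30 + 339·(-73) = 3)
The row with r = 3 (the gcd) gives the Bezout coefficients s = 30, t = -73.
Result: 825 · (30) + 339 · (-73) = 3.

gcd(825, 339) = 3; s = 30, t = -73 (check: 825·30 + 339·(-73) = 3).


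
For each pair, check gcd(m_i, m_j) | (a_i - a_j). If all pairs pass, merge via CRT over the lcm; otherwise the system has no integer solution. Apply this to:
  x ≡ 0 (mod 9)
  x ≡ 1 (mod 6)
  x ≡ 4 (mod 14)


Moduli 9, 6, 14 are not pairwise coprime, so CRT works modulo lcm(m_i) when all pairwise compatibility conditions hold.
Pairwise compatibility: gcd(m_i, m_j) must divide a_i - a_j for every pair.
Merge one congruence at a time:
  Start: x ≡ 0 (mod 9).
  Combine with x ≡ 1 (mod 6): gcd(9, 6) = 3, and 1 - 0 = 1 is NOT divisible by 3.
    ⇒ system is inconsistent (no integer solution).

No solution (the system is inconsistent).


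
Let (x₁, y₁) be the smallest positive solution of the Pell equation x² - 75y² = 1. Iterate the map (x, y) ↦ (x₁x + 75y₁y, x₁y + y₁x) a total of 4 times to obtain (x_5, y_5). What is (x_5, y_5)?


Step 1: Find the fundamental solution (x₁, y₁) of x² - 75y² = 1.
  Expand √75 as a continued fraction. a₀ = ⌊√75⌋ = 8; iterate m_{k+1} = d_k·a_k − m_k, d_{k+1} = (75 − m_{k+1}²)/d_k, a_{k+1} = ⌊(a₀ + m_{k+1})/d_{k+1}⌋ (starting m₀ = 0, d₀ = 1), with convergents p_k = a_k·p_{k-1} + p_{k-2}, q_k = a_k·q_{k-1} + q_{k-2} (p₋₁ = 1, q₋₁ = 0):
  k = 0: a₀ = 8; p₀/q₀ = 8/1; p₀² − 75·q₀² = 64 − 75 = -11.
  k = 1: m = 8, d = 11, a = ⌊(8 + 8)/11⌋ = 1; p/q = (1·8 + 1)/(1·1 + 0) = 9/1; p² − 75·q² = 81 − 75 = 6.
  k = 2: m = 3, d = 6, a = ⌊(8 + 3)/6⌋ = 1; p/q = (1·9 + 8)/(1·1 + 1) = 17/2; p² − 75·q² = 289 − 300 = -11.
  k = 3: m = 3, d = 11, a = ⌊(8 + 3)/11⌋ = 1; p/q = (1·17 + 9)/(1·2 + 1) = 26/3; p² − 75·q² = 676 − 675 = 1.
  The first convergent with p² − 75·q² = 1 gives the fundamental solution (x₁, y₁) = (26, 3).
Step 2: Apply the recurrence (x_{n+1}, y_{n+1}) = (x₁x_n + 75y₁y_n, x₁y_n + y₁x_n) repeatedly.
  From (x_1, y_1) = (26, 3): x_2 = 26·26 + 75·3·3 = 1351; y_2 = 26·3 + 3·26 = 156.
  From (x_2, y_2) = (1351, 156): x_3 = 26·1351 + 75·3·156 = 70226; y_3 = 26·156 + 3·1351 = 8109.
  From (x_3, y_3) = (70226, 8109): x_4 = 26·70226 + 75·3·8109 = 3650401; y_4 = 26·8109 + 3·70226 = 421512.
  From (x_4, y_4) = (3650401, 421512): x_5 = 26·3650401 + 75·3·421512 = 189750626; y_5 = 26·421512 + 3·3650401 = 21910515.
Step 3: Verify x_5² - 75·y_5² = 36005300067391876 - 36005300067391875 = 1 (should be 1). ✓

(x_1, y_1) = (26, 3); (x_5, y_5) = (189750626, 21910515).


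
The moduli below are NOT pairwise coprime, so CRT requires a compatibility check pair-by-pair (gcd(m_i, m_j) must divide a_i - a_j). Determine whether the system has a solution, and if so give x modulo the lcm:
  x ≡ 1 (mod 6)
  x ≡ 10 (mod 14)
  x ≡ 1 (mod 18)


Moduli 6, 14, 18 are not pairwise coprime, so CRT works modulo lcm(m_i) when all pairwise compatibility conditions hold.
Pairwise compatibility: gcd(m_i, m_j) must divide a_i - a_j for every pair.
Merge one congruence at a time:
  Start: x ≡ 1 (mod 6).
  Combine with x ≡ 10 (mod 14): gcd(6, 14) = 2, and 10 - 1 = 9 is NOT divisible by 2.
    ⇒ system is inconsistent (no integer solution).

No solution (the system is inconsistent).


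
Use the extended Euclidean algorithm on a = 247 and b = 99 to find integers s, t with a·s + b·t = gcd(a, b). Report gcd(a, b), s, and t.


Euclidean algorithm on (247, 99) — divide until remainder is 0:
  247 = 2 · 99 + 49
  99 = 2 · 49 + 1
  49 = 49 · 1 + 0
gcd(247, 99) = 1.
Track Bezout coefficients alongside the remainders: start with r₀ = 247 = a·1 + b·0 (s = 1, t = 0) and r₁ = 99 = a·0 + b·1 (s = 0, t = 1); each new remainder r_{k+1} = r_{k-1} − q_k·r_k inherits s_{k+1} = s_{k-1} − q_k·s_k, t_{k+1} = t_{k-1} − q_k·t_k, so r_k = a·s_k + b·t_k at every step:
  q = 2: r = 49, s = 1 − 2·0 = 1, t = 0 − 2·1 = -2  (check: 247·1 + 99·(-2) = 49)
  q = 2: r = 1, s = 0 − 2·1 = -2, t = 1 − 2·(-2) = 5  (check: 247·(-2) + 99·5 = 1)
The row with r = 1 (the gcd) gives the Bezout coefficients s = -2, t = 5.
Result: 247 · (-2) + 99 · (5) = 1.

gcd(247, 99) = 1; s = -2, t = 5 (check: 247·(-2) + 99·5 = 1).


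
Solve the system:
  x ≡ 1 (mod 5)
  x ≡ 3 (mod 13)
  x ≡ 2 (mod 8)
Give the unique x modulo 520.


Moduli 5, 13, 8 are pairwise coprime; by CRT there is a unique solution modulo M = 5 · 13 · 8 = 520.
Solve pairwise, accumulating the modulus:
  Start with x ≡ 1 (mod 5).
  Combine with x ≡ 3 (mod 13): since gcd(5, 13) = 1, we get a unique residue mod 65.
    Write x = 1 + 5·t and substitute into x ≡ 3 (mod 13): 5·t ≡ 3 − 1 = 2 (mod 13).
    The inverse of 5 mod 13 is 8 (since 5·8 = 40 = 3·13 + 1), so t ≡ 8·2 = 16 ≡ 3 (mod 13).
    Then x = 1 + 5·3 = 16, valid modulo lcm(5, 13) = 65: x ≡ 16 (mod 65).
  Combine with x ≡ 2 (mod 8): since gcd(65, 8) = 1, we get a unique residue mod 520.
    Write x = 16 + 65·t and substitute into x ≡ 2 (mod 8): 65·t ≡ 2 − 16 = -14 (mod 8).
    Reduce coefficients mod 8: 1·t ≡ 2 (mod 8).
    So t ≡ 2 (mod 8).
    Then x = 16 + 65·2 = 146, valid modulo lcm(65, 8) = 520: x ≡ 146 (mod 520).
Verify: 146 mod 5 = 1 ✓, 146 mod 13 = 3 ✓, 146 mod 8 = 2 ✓.

x ≡ 146 (mod 520).


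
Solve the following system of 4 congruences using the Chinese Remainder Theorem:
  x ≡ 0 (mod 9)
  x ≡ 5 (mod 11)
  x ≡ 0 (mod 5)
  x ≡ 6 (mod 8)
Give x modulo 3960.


Product of moduli M = 9 · 11 · 5 · 8 = 3960.
Merge one congruence at a time:
  Start: x ≡ 0 (mod 9).
  Combine with x ≡ 5 (mod 11); new modulus lcm = 99.
    Write x = 0 + 9·t and substitute into x ≡ 5 (mod 11): 9·t ≡ 5 − 0 = 5 (mod 11).
    The inverse of 9 mod 11 is 5 (since 9·5 = 45 = 4·11 + 1), so t ≡ 5·5 = 25 ≡ 3 (mod 11).
    Then x = 0 + 9·3 = 27, valid modulo lcm(9, 11) = 99: x ≡ 27 (mod 99).
  Combine with x ≡ 0 (mod 5); new modulus lcm = 495.
    Write x = 27 + 99·t and substitute into x ≡ 0 (mod 5): 99·t ≡ 0 − 27 = -27 (mod 5).
    Reduce coefficients mod 5: 4·t ≡ 3 (mod 5).
    The inverse of 4 mod 5 is 4 (since 4·4 = 16 = 3·5 + 1), so t ≡ 4·3 = 12 ≡ 2 (mod 5).
    Then x = 27 + 99·2 = 225, valid modulo lcm(99, 5) = 495: x ≡ 225 (mod 495).
  Combine with x ≡ 6 (mod 8); new modulus lcm = 3960.
    Write x = 225 + 495·t and substitute into x ≡ 6 (mod 8): 495·t ≡ 6 − 225 = -219 (mod 8).
    Reduce coefficients mod 8: 7·t ≡ 5 (mod 8).
    The inverse of 7 mod 8 is 7 (since 7·7 = 49 = 6·8 + 1), so t ≡ 7·5 = 35 ≡ 3 (mod 8).
    Then x = 225 + 495·3 = 1710, valid modulo lcm(495, 8) = 3960: x ≡ 1710 (mod 3960).
Verify against each original: 1710 mod 9 = 0, 1710 mod 11 = 5, 1710 mod 5 = 0, 1710 mod 8 = 6.

x ≡ 1710 (mod 3960).


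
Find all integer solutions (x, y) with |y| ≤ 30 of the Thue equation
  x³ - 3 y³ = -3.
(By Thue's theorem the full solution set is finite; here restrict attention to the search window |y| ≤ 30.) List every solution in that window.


The equation is x³ - 3y³ = -3. For fixed y, x³ = 3·y³ − 3, so a solution requires the RHS to be a perfect cube.
Strategy: iterate y from -30 to 30, compute RHS = 3·y³ − 3, and check whether it is a (positive or negative) perfect cube.
Check small values of y:
  y = 0: RHS = -3 is not a perfect cube.
  y = 1: RHS = 0 = (0)³ ⇒ x = 0 works.
  y = -1: RHS = -6 is not a perfect cube.
  y = 2: RHS = 21 is not a perfect cube.
  y = -2: RHS = -27 = (-3)³ ⇒ x = -3 works.
  y = 3: RHS = 78 is not a perfect cube.
  y = -3: RHS = -84 is not a perfect cube.
Continuing the search up to |y| = 30 finds no further solutions beyond those listed.
Collected solutions: (0, 1), (-3, -2).

Solutions (with |y| ≤ 30): (0, 1), (-3, -2).


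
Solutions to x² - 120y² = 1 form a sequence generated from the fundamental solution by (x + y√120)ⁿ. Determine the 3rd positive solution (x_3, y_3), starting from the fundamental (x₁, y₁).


Step 1: Find the fundamental solution (x₁, y₁) of x² - 120y² = 1.
  Expand √120 as a continued fraction. a₀ = ⌊√120⌋ = 10; iterate m_{k+1} = d_k·a_k − m_k, d_{k+1} = (120 − m_{k+1}²)/d_k, a_{k+1} = ⌊(a₀ + m_{k+1})/d_{k+1}⌋ (starting m₀ = 0, d₀ = 1), with convergents p_k = a_k·p_{k-1} + p_{k-2}, q_k = a_k·q_{k-1} + q_{k-2} (p₋₁ = 1, q₋₁ = 0):
  k = 0: a₀ = 10; p₀/q₀ = 10/1; p₀² − 120·q₀² = 100 − 120 = -20.
  k = 1: m = 10, d = 20, a = ⌊(10 + 10)/20⌋ = 1; p/q = (1·10 + 1)/(1·1 + 0) = 11/1; p² − 120·q² = 121 − 120 = 1.
  The first convergent with p² − 120·q² = 1 gives the fundamental solution (x₁, y₁) = (11, 1).
Step 2: Apply the recurrence (x_{n+1}, y_{n+1}) = (x₁x_n + 120y₁y_n, x₁y_n + y₁x_n) repeatedly.
  From (x_1, y_1) = (11, 1): x_2 = 11·11 + 120·1·1 = 241; y_2 = 11·1 + 1·11 = 22.
  From (x_2, y_2) = (241, 22): x_3 = 11·241 + 120·1·22 = 5291; y_3 = 11·22 + 1·241 = 483.
Step 3: Verify x_3² - 120·y_3² = 27994681 - 27994680 = 1 (should be 1). ✓

(x_1, y_1) = (11, 1); (x_3, y_3) = (5291, 483).
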